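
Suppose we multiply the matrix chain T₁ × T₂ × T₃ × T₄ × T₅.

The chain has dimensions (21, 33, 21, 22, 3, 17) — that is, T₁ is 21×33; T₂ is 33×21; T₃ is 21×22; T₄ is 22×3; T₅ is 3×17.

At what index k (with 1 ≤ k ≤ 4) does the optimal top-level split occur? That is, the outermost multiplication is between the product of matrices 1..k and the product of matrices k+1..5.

Adjacent pairs: T₁T₂ = 21·33·21 = 14553; T₂T₃ = 33·21·22 = 15246; T₃T₄ = 21·22·3 = 1386; T₄T₅ = 22·3·17 = 1122.
Length 3: T₁..T₃: k=1: 0+15246+21·33·22=30492; k=2: 14553+0+21·21·22=24255 → min 24255 | T₂..T₄: k=2: 0+1386+33·21·3=3465; k=3: 15246+0+33·22·3=17424 → min 3465 | T₃..T₅: k=3: 0+1122+21·22·17=8976; k=4: 1386+0+21·3·17=2457 → min 2457.
Length 4: T₁..T₄: k=1: 0+3465+21·33·3=5544; k=2: 14553+1386+21·21·3=17262; k=3: 24255+0+21·22·3=25641 → min 5544 | T₂..T₅: k=2: 0+2457+33·21·17=14238; k=3: 15246+1122+33·22·17=28710; k=4: 3465+0+33·3·17=5148 → min 5148.
Top-level splits: k=1: (T₁..T₁)·(T₂..T₅) → 0+5148+21·33·17 = 16929; k=2: (T₁..T₂)·(T₃..T₅) → 14553+2457+21·21·17 = 24507; k=3: (T₁..T₃)·(T₄..T₅) → 24255+1122+21·22·17 = 33231; k=4: (T₁..T₄)·(T₅..T₅) → 5544+0+21·3·17 = 6615.
Best split is after T₄, i.e. k = 4.

4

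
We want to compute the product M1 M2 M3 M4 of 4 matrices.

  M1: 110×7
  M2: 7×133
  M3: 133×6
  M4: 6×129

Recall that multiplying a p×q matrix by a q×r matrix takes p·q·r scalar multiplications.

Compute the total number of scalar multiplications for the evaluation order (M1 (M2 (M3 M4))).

(M3 M4): 133×6 by 6×129 → 133×129, cost 133·6·129 = 102942
(M2 (M3 M4)): 7×133 by 133×129 → 7×129, cost 7·133·129 = 120099; cumulative 223041
(M1 (M2 (M3 M4))): 110×7 by 7×129 → 110×129, cost 110·7·129 = 99330; cumulative 322371
Total: 322371 scalar multiplications.

322371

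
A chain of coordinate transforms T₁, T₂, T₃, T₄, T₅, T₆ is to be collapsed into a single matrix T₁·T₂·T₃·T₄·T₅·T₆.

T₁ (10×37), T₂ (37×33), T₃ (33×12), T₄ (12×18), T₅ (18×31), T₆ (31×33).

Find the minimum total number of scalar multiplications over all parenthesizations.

Adjacent pairs: T₁T₂ = 10·37·33 = 12210; T₂T₃ = 37·33·12 = 14652; T₃T₄ = 33·12·18 = 7128; T₄T₅ = 12·18·31 = 6696; T₅T₆ = 18·31·33 = 18414.
Length 3: T₁..T₃: k=1: 0+14652+10·37·12=19092; k=2: 12210+0+10·33·12=16170 → min 16170 | T₂..T₄: k=2: 0+7128+37·33·18=29106; k=3: 14652+0+37·12·18=22644 → min 22644 | T₃..T₅: k=3: 0+6696+33·12·31=18972; k=4: 7128+0+33·18·31=25542 → min 18972 | T₄..T₆: k=4: 0+18414+12·18·33=25542; k=5: 6696+0+12·31·33=18972 → min 18972.
Length 4: T₁..T₄: k=1: 0+22644+10·37·18=29304; k=2: 12210+7128+10·33·18=25278; k=3: 16170+0+10·12·18=18330 → min 18330 | T₂..T₅: k=2: 0+18972+37·33·31=56823; k=3: 14652+6696+37·12·31=35112; k=4: 22644+0+37·18·31=43290 → min 35112 | T₃..T₆: k=3: 0+18972+33·12·33=32040; k=4: 7128+18414+33·18·33=45144; k=5: 18972+0+33·31·33=52731 → min 32040.
Length 5: T₁..T₅: k=1: 0+35112+10·37·31=46582; k=2: 12210+18972+10·33·31=41412; k=3: 16170+6696+10·12·31=26586; k=4: 18330+0+10·18·31=23910 → min 23910 | T₂..T₆: k=2: 0+32040+37·33·33=72333; k=3: 14652+18972+37·12·33=48276; k=4: 22644+18414+37·18·33=63036; k=5: 35112+0+37·31·33=72963 → min 48276.
Length 6: T₁..T₆: k=1: 0+48276+10·37·33=60486; k=2: 12210+32040+10·33·33=55140; k=3: 16170+18972+10·12·33=39102; k=4: 18330+18414+10·18·33=42684; k=5: 23910+0+10·31·33=34140 → min 34140.
Optimal order: (((((T₁·T₂)·T₃)·T₄)·T₅)·T₆) with cost 34140.

34140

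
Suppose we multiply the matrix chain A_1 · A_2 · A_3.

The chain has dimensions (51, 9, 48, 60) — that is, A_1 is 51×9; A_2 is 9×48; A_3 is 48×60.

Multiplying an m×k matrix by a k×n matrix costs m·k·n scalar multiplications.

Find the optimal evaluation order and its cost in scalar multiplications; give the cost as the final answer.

(A_1 · (A_2 · A_3)): cost 53460.
((A_1 · A_2) · A_3): cost 168912.
Optimal: (A_1 · (A_2 · A_3)) with cost 53460.

53460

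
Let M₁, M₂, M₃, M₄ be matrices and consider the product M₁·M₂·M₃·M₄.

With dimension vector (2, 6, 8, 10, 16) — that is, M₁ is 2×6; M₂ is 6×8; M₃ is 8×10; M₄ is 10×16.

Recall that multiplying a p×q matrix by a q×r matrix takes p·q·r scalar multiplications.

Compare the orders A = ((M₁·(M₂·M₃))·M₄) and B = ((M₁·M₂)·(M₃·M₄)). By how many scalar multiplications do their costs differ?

712

Order A = ((M₁·(M₂·M₃))·M₄): (M₂·M₃): 6×8 by 8×10 → 6×10, cost 6·8·10 = 480; (M₁·(M₂·M₃)): 2×6 by 6×10 → 2×10, cost 2·6·10 = 120; cumulative 600; ((M₁·(M₂·M₃))·M₄): 2×10 by 10×16 → 2×16, cost 2·10·16 = 320; cumulative 920. Total 920.
Order B = ((M₁·M₂)·(M₃·M₄)): (M₁·M₂): 2×6 by 6×8 → 2×8, cost 2·6·8 = 96; (M₃·M₄): 8×10 by 10×16 → 8×16, cost 8·10·16 = 1280; ((M₁·M₂)·(M₃·M₄)): 2×8 by 8×16 → 2×16, cost 2·8·16 = 256; cumulative 1632. Total 1632.
Difference: |920 − 1632| = 712.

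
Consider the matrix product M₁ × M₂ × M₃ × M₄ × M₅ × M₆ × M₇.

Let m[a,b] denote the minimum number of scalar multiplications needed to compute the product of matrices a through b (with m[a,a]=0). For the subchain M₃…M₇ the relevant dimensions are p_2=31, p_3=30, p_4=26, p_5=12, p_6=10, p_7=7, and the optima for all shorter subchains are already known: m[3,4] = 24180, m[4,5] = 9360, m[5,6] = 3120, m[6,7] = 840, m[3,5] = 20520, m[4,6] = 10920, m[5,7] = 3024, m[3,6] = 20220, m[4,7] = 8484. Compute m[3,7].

14994

m[3,7] = min over k∈[3,6] of m[3,k]+m[k+1,7]+p_{2}·p_k·p_{7}.
k=3: 0 + 8484 + 31·30·7 = 14994; k=4: 24180 + 3024 + 31·26·7 = 32846; k=5: 20520 + 840 + 31·12·7 = 23964; k=6: 20220 + 0 + 31·10·7 = 22390.
Minimum: 14994 at k=3.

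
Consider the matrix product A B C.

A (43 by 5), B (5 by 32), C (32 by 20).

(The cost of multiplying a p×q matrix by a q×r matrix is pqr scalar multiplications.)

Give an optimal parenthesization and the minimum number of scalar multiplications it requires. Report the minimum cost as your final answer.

7500

(A (B C)): cost 7500.
((A B) C): cost 34400.
Optimal: (A (B C)) with cost 7500.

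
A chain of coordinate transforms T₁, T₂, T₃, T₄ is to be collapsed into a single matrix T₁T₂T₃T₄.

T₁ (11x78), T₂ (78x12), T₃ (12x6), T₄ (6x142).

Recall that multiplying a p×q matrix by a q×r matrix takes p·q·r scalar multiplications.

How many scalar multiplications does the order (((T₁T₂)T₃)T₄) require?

(T₁T₂): 11×78 by 78×12 → 11×12, cost 11·78·12 = 10296
((T₁T₂)T₃): 11×12 by 12×6 → 11×6, cost 11·12·6 = 792; cumulative 11088
(((T₁T₂)T₃)T₄): 11×6 by 6×142 → 11×142, cost 11·6·142 = 9372; cumulative 20460
Total: 20460 scalar multiplications.

20460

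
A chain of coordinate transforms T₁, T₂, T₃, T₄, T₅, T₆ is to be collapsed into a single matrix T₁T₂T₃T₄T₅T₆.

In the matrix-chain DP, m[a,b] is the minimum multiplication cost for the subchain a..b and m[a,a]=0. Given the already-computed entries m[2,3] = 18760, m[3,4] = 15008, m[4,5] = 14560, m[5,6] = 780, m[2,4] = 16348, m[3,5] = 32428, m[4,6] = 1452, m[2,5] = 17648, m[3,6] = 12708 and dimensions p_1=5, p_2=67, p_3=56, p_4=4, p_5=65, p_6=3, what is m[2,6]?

m[2,6] = min over k∈[2,5] of m[2,k]+m[k+1,6]+p_{1}·p_k·p_{6}.
k=2: 0 + 12708 + 5·67·3 = 13713; k=3: 18760 + 1452 + 5·56·3 = 21052; k=4: 16348 + 780 + 5·4·3 = 17188; k=5: 17648 + 0 + 5·65·3 = 18623.
Minimum: 13713 at k=2.

13713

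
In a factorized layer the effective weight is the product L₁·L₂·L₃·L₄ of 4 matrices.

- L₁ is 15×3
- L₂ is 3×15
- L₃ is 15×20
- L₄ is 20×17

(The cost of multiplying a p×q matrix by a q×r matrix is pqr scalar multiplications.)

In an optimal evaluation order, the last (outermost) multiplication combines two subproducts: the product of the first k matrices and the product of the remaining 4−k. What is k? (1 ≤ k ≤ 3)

Adjacent pairs: L₁L₂ = 15·3·15 = 675; L₂L₃ = 3·15·20 = 900; L₃L₄ = 15·20·17 = 5100.
Length 3: L₁..L₃: k=1: 0+900+15·3·20=1800; k=2: 675+0+15·15·20=5175 → min 1800 | L₂..L₄: k=2: 0+5100+3·15·17=5865; k=3: 900+0+3·20·17=1920 → min 1920.
Top-level splits: k=1: (L₁..L₁)·(L₂..L₄) → 0+1920+15·3·17 = 2685; k=2: (L₁..L₂)·(L₃..L₄) → 675+5100+15·15·17 = 9600; k=3: (L₁..L₃)·(L₄..L₄) → 1800+0+15·20·17 = 6900.
Best split is after L₁, i.e. k = 1.

1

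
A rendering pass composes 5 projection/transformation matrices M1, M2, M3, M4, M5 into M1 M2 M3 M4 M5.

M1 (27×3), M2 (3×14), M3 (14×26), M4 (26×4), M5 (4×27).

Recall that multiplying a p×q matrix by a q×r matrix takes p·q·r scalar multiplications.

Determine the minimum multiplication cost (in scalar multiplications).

Adjacent pairs: M1M2 = 27·3·14 = 1134; M2M3 = 3·14·26 = 1092; M3M4 = 14·26·4 = 1456; M4M5 = 26·4·27 = 2808.
Length 3: M1..M3: k=1: 0+1092+27·3·26=3198; k=2: 1134+0+27·14·26=10962 → min 3198 | M2..M4: k=2: 0+1456+3·14·4=1624; k=3: 1092+0+3·26·4=1404 → min 1404 | M3..M5: k=3: 0+2808+14·26·27=12636; k=4: 1456+0+14·4·27=2968 → min 2968.
Length 4: M1..M4: k=1: 0+1404+27·3·4=1728; k=2: 1134+1456+27·14·4=4102; k=3: 3198+0+27·26·4=6006 → min 1728 | M2..M5: k=2: 0+2968+3·14·27=4102; k=3: 1092+2808+3·26·27=6006; k=4: 1404+0+3·4·27=1728 → min 1728.
Length 5: M1..M5: k=1: 0+1728+27·3·27=3915; k=2: 1134+2968+27·14·27=14308; k=3: 3198+2808+27·26·27=24960; k=4: 1728+0+27·4·27=4644 → min 3915.
Optimal order: (M1 (((M2 M3) M4) M5)) with cost 3915.

3915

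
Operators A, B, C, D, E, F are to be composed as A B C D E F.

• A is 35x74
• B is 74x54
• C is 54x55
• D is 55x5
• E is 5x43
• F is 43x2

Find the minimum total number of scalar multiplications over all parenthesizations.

20092

Adjacent pairs: AB = 35·74·54 = 139860; BC = 74·54·55 = 219780; CD = 54·55·5 = 14850; DE = 55·5·43 = 11825; EF = 5·43·2 = 430.
Length 3: A..C: k=1: 0+219780+35·74·55=362230; k=2: 139860+0+35·54·55=243810 → min 243810 | B..D: k=2: 0+14850+74·54·5=34830; k=3: 219780+0+74·55·5=240130 → min 34830 | C..E: k=3: 0+11825+54·55·43=139535; k=4: 14850+0+54·5·43=26460 → min 26460 | D..F: k=4: 0+430+55·5·2=980; k=5: 11825+0+55·43·2=16555 → min 980.
Length 4: A..D: k=1: 0+34830+35·74·5=47780; k=2: 139860+14850+35·54·5=164160; k=3: 243810+0+35·55·5=253435 → min 47780 | B..E: k=2: 0+26460+74·54·43=198288; k=3: 219780+11825+74·55·43=406615; k=4: 34830+0+74·5·43=50740 → min 50740 | C..F: k=3: 0+980+54·55·2=6920; k=4: 14850+430+54·5·2=15820; k=5: 26460+0+54·43·2=31104 → min 6920.
Length 5: A..E: k=1: 0+50740+35·74·43=162110; k=2: 139860+26460+35·54·43=247590; k=3: 243810+11825+35·55·43=338410; k=4: 47780+0+35·5·43=55305 → min 55305 | B..F: k=2: 0+6920+74·54·2=14912; k=3: 219780+980+74·55·2=228900; k=4: 34830+430+74·5·2=36000; k=5: 50740+0+74·43·2=57104 → min 14912.
Length 6: A..F: k=1: 0+14912+35·74·2=20092; k=2: 139860+6920+35·54·2=150560; k=3: 243810+980+35·55·2=248640; k=4: 47780+430+35·5·2=48560; k=5: 55305+0+35·43·2=58315 → min 20092.
Optimal order: (A (B (C (D (E F))))) with cost 20092.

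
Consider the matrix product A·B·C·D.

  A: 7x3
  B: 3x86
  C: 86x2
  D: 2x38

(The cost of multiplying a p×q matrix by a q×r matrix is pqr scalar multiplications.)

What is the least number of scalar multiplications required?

1090

Adjacent pairs: AB = 7·3·86 = 1806; BC = 3·86·2 = 516; CD = 86·2·38 = 6536.
Length 3: A..C: k=1: 0+516+7·3·2=558; k=2: 1806+0+7·86·2=3010 → min 558 | B..D: k=2: 0+6536+3·86·38=16340; k=3: 516+0+3·2·38=744 → min 744.
Length 4: A..D: k=1: 0+744+7·3·38=1542; k=2: 1806+6536+7·86·38=31218; k=3: 558+0+7·2·38=1090 → min 1090.
Optimal order: ((A·(B·C))·D) with cost 1090.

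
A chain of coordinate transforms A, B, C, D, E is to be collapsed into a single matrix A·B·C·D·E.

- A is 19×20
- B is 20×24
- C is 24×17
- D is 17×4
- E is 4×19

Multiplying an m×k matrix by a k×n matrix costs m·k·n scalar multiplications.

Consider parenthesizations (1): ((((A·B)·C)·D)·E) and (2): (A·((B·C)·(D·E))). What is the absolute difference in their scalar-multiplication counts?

Order (1) = ((((A·B)·C)·D)·E): (A·B): 19×20 by 20×24 → 19×24, cost 19·20·24 = 9120; ((A·B)·C): 19×24 by 24×17 → 19×17, cost 19·24·17 = 7752; cumulative 16872; (((A·B)·C)·D): 19×17 by 17×4 → 19×4, cost 19·17·4 = 1292; cumulative 18164; ((((A·B)·C)·D)·E): 19×4 by 4×19 → 19×19, cost 19·4·19 = 1444; cumulative 19608. Total 19608.
Order (2) = (A·((B·C)·(D·E))): (B·C): 20×24 by 24×17 → 20×17, cost 20·24·17 = 8160; (D·E): 17×4 by 4×19 → 17×19, cost 17·4·19 = 1292; ((B·C)·(D·E)): 20×17 by 17×19 → 20×19, cost 20·17·19 = 6460; cumulative 15912; (A·((B·C)·(D·E))): 19×20 by 20×19 → 19×19, cost 19·20·19 = 7220; cumulative 23132. Total 23132.
Difference: |19608 − 23132| = 3524.

3524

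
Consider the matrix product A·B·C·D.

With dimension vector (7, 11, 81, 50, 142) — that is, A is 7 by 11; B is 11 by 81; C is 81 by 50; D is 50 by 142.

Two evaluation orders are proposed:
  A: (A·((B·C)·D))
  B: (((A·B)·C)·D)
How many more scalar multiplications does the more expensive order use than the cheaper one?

49297

Order A = (A·((B·C)·D)): (B·C): 11×81 by 81×50 → 11×50, cost 11·81·50 = 44550; ((B·C)·D): 11×50 by 50×142 → 11×142, cost 11·50·142 = 78100; cumulative 122650; (A·((B·C)·D)): 7×11 by 11×142 → 7×142, cost 7·11·142 = 10934; cumulative 133584. Total 133584.
Order B = (((A·B)·C)·D): (A·B): 7×11 by 11×81 → 7×81, cost 7·11·81 = 6237; ((A·B)·C): 7×81 by 81×50 → 7×50, cost 7·81·50 = 28350; cumulative 34587; (((A·B)·C)·D): 7×50 by 50×142 → 7×142, cost 7·50·142 = 49700; cumulative 84287. Total 84287.
Difference: |133584 − 84287| = 49297.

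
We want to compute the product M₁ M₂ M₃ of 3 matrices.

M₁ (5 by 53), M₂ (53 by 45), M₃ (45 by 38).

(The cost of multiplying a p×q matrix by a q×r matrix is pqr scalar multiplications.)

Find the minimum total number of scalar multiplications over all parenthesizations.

Order (M₁ (M₂ M₃)): (M₂ M₃): 53×45 by 45×38 → 53×38, cost 53·45·38 = 90630; (M₁ (M₂ M₃)): 5×53 by 53×38 → 5×38, cost 5·53·38 = 10070; cumulative 100700. Total 100700.
Order ((M₁ M₂) M₃): (M₁ M₂): 5×53 by 53×45 → 5×45, cost 5·53·45 = 11925; ((M₁ M₂) M₃): 5×45 by 45×38 → 5×38, cost 5·45·38 = 8550; cumulative 20475. Total 20475.
Minimum: 20475.

20475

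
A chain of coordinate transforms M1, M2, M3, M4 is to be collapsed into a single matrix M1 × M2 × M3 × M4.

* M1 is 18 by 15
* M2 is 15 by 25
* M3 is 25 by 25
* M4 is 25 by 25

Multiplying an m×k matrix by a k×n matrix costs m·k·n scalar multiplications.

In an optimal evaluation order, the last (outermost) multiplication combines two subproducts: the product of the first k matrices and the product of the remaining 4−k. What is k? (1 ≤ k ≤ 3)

1

Adjacent pairs: M1M2 = 18·15·25 = 6750; M2M3 = 15·25·25 = 9375; M3M4 = 25·25·25 = 15625.
Length 3: M1..M3: k=1: 0+9375+18·15·25=16125; k=2: 6750+0+18·25·25=18000 → min 16125 | M2..M4: k=2: 0+15625+15·25·25=25000; k=3: 9375+0+15·25·25=18750 → min 18750.
Top-level splits: k=1: (M1..M1)·(M2..M4) → 0+18750+18·15·25 = 25500; k=2: (M1..M2)·(M3..M4) → 6750+15625+18·25·25 = 33625; k=3: (M1..M3)·(M4..M4) → 16125+0+18·25·25 = 27375.
Best split is after M1, i.e. k = 1.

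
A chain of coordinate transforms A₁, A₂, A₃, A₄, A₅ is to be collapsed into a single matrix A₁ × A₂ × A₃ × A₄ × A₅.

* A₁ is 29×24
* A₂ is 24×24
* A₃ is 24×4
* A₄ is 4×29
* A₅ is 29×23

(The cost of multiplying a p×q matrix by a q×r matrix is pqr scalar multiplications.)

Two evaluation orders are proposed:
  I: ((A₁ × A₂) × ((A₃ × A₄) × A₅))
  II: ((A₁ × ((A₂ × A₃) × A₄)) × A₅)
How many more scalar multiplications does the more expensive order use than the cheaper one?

6889

Order I = ((A₁ × A₂) × ((A₃ × A₄) × A₅)): (A₁ × A₂): 29×24 by 24×24 → 29×24, cost 29·24·24 = 16704; (A₃ × A₄): 24×4 by 4×29 → 24×29, cost 24·4·29 = 2784; ((A₃ × A₄) × A₅): 24×29 by 29×23 → 24×23, cost 24·29·23 = 16008; cumulative 18792; ((A₁ × A₂) × ((A₃ × A₄) × A₅)): 29×24 by 24×23 → 29×23, cost 29·24·23 = 16008; cumulative 51504. Total 51504.
Order II = ((A₁ × ((A₂ × A₃) × A₄)) × A₅): (A₂ × A₃): 24×24 by 24×4 → 24×4, cost 24·24·4 = 2304; ((A₂ × A₃) × A₄): 24×4 by 4×29 → 24×29, cost 24·4·29 = 2784; cumulative 5088; (A₁ × ((A₂ × A₃) × A₄)): 29×24 by 24×29 → 29×29, cost 29·24·29 = 20184; cumulative 25272; ((A₁ × ((A₂ × A₃) × A₄)) × A₅): 29×29 by 29×23 → 29×23, cost 29·29·23 = 19343; cumulative 44615. Total 44615.
Difference: |51504 − 44615| = 6889.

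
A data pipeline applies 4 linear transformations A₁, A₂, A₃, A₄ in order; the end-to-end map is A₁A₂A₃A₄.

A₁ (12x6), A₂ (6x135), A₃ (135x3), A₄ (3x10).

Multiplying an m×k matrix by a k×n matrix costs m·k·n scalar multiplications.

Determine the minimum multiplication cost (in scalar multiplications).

Adjacent pairs: A₁A₂ = 12·6·135 = 9720; A₂A₃ = 6·135·3 = 2430; A₃A₄ = 135·3·10 = 4050.
Length 3: A₁..A₃: k=1: 0+2430+12·6·3=2646; k=2: 9720+0+12·135·3=14580 → min 2646 | A₂..A₄: k=2: 0+4050+6·135·10=12150; k=3: 2430+0+6·3·10=2610 → min 2610.
Length 4: A₁..A₄: k=1: 0+2610+12·6·10=3330; k=2: 9720+4050+12·135·10=29970; k=3: 2646+0+12·3·10=3006 → min 3006.
Optimal order: ((A₁(A₂A₃))A₄) with cost 3006.

3006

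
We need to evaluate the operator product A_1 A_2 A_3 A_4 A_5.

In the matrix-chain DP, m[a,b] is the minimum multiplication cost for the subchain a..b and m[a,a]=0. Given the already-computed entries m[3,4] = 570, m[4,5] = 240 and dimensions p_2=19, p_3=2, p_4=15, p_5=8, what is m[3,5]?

544

m[3,5] = min over k∈[3,4] of m[3,k]+m[k+1,5]+p_{2}·p_k·p_{5}.
k=3: 0 + 240 + 19·2·8 = 544; k=4: 570 + 0 + 19·15·8 = 2850.
Minimum: 544 at k=3.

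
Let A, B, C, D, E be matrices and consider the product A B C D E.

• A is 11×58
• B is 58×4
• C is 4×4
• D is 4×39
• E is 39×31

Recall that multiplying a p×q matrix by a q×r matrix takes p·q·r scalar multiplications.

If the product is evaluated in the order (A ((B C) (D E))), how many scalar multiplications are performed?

(B C): 58×4 by 4×4 → 58×4, cost 58·4·4 = 928
(D E): 4×39 by 39×31 → 4×31, cost 4·39·31 = 4836
((B C) (D E)): 58×4 by 4×31 → 58×31, cost 58·4·31 = 7192; cumulative 12956
(A ((B C) (D E))): 11×58 by 58×31 → 11×31, cost 11·58·31 = 19778; cumulative 32734
Total: 32734 scalar multiplications.

32734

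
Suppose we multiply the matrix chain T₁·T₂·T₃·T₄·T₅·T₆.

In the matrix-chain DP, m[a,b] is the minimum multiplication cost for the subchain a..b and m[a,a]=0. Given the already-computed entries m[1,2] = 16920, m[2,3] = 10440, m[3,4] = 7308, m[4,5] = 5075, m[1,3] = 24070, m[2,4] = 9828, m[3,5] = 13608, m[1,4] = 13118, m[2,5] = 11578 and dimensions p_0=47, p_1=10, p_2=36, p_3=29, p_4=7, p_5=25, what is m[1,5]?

m[1,5] = min over k∈[1,4] of m[1,k]+m[k+1,5]+p_{0}·p_k·p_{5}.
k=1: 0 + 11578 + 47·10·25 = 23328; k=2: 16920 + 13608 + 47·36·25 = 72828; k=3: 24070 + 5075 + 47·29·25 = 63220; k=4: 13118 + 0 + 47·7·25 = 21343.
Minimum: 21343 at k=4.

21343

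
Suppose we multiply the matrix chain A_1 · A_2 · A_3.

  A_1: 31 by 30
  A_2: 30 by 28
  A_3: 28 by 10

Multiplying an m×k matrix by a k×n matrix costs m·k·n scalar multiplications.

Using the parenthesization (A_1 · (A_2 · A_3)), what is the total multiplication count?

17700

(A_2 · A_3): 30×28 by 28×10 → 30×10, cost 30·28·10 = 8400
(A_1 · (A_2 · A_3)): 31×30 by 30×10 → 31×10, cost 31·30·10 = 9300; cumulative 17700
Total: 17700 scalar multiplications.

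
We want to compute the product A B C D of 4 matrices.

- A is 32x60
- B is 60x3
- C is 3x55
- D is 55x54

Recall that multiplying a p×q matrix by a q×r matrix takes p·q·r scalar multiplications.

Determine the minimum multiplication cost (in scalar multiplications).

19854

Adjacent pairs: AB = 32·60·3 = 5760; BC = 60·3·55 = 9900; CD = 3·55·54 = 8910.
Length 3: A..C: k=1: 0+9900+32·60·55=115500; k=2: 5760+0+32·3·55=11040 → min 11040 | B..D: k=2: 0+8910+60·3·54=18630; k=3: 9900+0+60·55·54=188100 → min 18630.
Length 4: A..D: k=1: 0+18630+32·60·54=122310; k=2: 5760+8910+32·3·54=19854; k=3: 11040+0+32·55·54=106080 → min 19854.
Optimal order: ((A B) (C D)) with cost 19854.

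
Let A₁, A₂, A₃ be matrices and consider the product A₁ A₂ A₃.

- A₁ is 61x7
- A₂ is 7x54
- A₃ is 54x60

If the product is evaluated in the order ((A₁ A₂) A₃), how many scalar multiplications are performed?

(A₁ A₂): 61×7 by 7×54 → 61×54, cost 61·7·54 = 23058
((A₁ A₂) A₃): 61×54 by 54×60 → 61×60, cost 61·54·60 = 197640; cumulative 220698
Total: 220698 scalar multiplications.

220698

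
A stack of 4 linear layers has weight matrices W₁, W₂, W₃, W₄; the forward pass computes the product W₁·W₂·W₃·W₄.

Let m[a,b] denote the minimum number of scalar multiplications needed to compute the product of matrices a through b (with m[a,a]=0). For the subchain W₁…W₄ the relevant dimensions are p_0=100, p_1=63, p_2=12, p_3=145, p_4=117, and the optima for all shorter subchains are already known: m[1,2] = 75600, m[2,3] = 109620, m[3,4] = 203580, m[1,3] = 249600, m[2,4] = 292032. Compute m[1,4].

419580

m[1,4] = min over k∈[1,3] of m[1,k]+m[k+1,4]+p_{0}·p_k·p_{4}.
k=1: 0 + 292032 + 100·63·117 = 1029132; k=2: 75600 + 203580 + 100·12·117 = 419580; k=3: 249600 + 0 + 100·145·117 = 1946100.
Minimum: 419580 at k=2.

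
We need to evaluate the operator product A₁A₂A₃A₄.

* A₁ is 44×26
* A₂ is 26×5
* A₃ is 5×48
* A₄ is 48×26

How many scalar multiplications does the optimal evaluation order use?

Adjacent pairs: A₁A₂ = 44·26·5 = 5720; A₂A₃ = 26·5·48 = 6240; A₃A₄ = 5·48·26 = 6240.
Length 3: A₁..A₃: k=1: 0+6240+44·26·48=61152; k=2: 5720+0+44·5·48=16280 → min 16280 | A₂..A₄: k=2: 0+6240+26·5·26=9620; k=3: 6240+0+26·48·26=38688 → min 9620.
Length 4: A₁..A₄: k=1: 0+9620+44·26·26=39364; k=2: 5720+6240+44·5·26=17680; k=3: 16280+0+44·48·26=71192 → min 17680.
Optimal order: ((A₁A₂)(A₃A₄)) with cost 17680.

17680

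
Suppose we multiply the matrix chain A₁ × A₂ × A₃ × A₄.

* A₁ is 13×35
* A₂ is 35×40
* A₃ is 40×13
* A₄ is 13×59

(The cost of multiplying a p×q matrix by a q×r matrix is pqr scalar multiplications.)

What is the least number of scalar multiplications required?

34086

Adjacent pairs: A₁A₂ = 13·35·40 = 18200; A₂A₃ = 35·40·13 = 18200; A₃A₄ = 40·13·59 = 30680.
Length 3: A₁..A₃: k=1: 0+18200+13·35·13=24115; k=2: 18200+0+13·40·13=24960 → min 24115 | A₂..A₄: k=2: 0+30680+35·40·59=113280; k=3: 18200+0+35·13·59=45045 → min 45045.
Length 4: A₁..A₄: k=1: 0+45045+13·35·59=71890; k=2: 18200+30680+13·40·59=79560; k=3: 24115+0+13·13·59=34086 → min 34086.
Optimal order: ((A₁ × (A₂ × A₃)) × A₄) with cost 34086.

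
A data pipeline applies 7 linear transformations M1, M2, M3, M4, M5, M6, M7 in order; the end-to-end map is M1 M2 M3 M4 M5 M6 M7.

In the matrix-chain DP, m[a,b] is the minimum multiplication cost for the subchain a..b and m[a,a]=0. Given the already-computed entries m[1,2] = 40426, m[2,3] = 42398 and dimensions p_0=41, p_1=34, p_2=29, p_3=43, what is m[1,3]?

m[1,3] = min over k∈[1,2] of m[1,k]+m[k+1,3]+p_{0}·p_k·p_{3}.
k=1: 0 + 42398 + 41·34·43 = 102340; k=2: 40426 + 0 + 41·29·43 = 91553.
Minimum: 91553 at k=2.

91553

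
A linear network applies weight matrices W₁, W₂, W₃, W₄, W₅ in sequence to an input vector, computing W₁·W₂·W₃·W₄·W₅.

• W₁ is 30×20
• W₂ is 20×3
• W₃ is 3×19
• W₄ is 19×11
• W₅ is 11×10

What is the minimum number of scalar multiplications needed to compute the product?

Adjacent pairs: W₁W₂ = 30·20·3 = 1800; W₂W₃ = 20·3·19 = 1140; W₃W₄ = 3·19·11 = 627; W₄W₅ = 19·11·10 = 2090.
Length 3: W₁..W₃: k=1: 0+1140+30·20·19=12540; k=2: 1800+0+30·3·19=3510 → min 3510 | W₂..W₄: k=2: 0+627+20·3·11=1287; k=3: 1140+0+20·19·11=5320 → min 1287 | W₃..W₅: k=3: 0+2090+3·19·10=2660; k=4: 627+0+3·11·10=957 → min 957.
Length 4: W₁..W₄: k=1: 0+1287+30·20·11=7887; k=2: 1800+627+30·3·11=3417; k=3: 3510+0+30·19·11=9780 → min 3417 | W₂..W₅: k=2: 0+957+20·3·10=1557; k=3: 1140+2090+20·19·10=7030; k=4: 1287+0+20·11·10=3487 → min 1557.
Length 5: W₁..W₅: k=1: 0+1557+30·20·10=7557; k=2: 1800+957+30·3·10=3657; k=3: 3510+2090+30·19·10=11300; k=4: 3417+0+30·11·10=6717 → min 3657.
Optimal order: ((W₁·W₂)·((W₃·W₄)·W₅)) with cost 3657.

3657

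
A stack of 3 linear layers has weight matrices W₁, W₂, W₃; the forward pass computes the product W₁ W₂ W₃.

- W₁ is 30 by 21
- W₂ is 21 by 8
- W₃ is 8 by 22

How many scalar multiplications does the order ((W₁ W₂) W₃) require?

10320

(W₁ W₂): 30×21 by 21×8 → 30×8, cost 30·21·8 = 5040
((W₁ W₂) W₃): 30×8 by 8×22 → 30×22, cost 30·8·22 = 5280; cumulative 10320
Total: 10320 scalar multiplications.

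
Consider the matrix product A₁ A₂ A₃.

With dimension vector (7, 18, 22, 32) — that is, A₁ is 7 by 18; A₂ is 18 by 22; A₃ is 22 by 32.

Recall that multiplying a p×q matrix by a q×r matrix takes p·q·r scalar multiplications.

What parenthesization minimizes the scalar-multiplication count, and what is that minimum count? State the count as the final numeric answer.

7700

(A₁ (A₂ A₃)): cost 16704.
((A₁ A₂) A₃): cost 7700.
Optimal: ((A₁ A₂) A₃) with cost 7700.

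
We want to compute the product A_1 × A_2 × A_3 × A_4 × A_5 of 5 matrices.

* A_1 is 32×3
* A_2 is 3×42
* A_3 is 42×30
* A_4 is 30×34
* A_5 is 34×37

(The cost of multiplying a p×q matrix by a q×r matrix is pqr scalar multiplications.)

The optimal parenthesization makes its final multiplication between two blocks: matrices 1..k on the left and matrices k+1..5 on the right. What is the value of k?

Adjacent pairs: A_1A_2 = 32·3·42 = 4032; A_2A_3 = 3·42·30 = 3780; A_3A_4 = 42·30·34 = 42840; A_4A_5 = 30·34·37 = 37740.
Length 3: A_1..A_3: k=1: 0+3780+32·3·30=6660; k=2: 4032+0+32·42·30=44352 → min 6660 | A_2..A_4: k=2: 0+42840+3·42·34=47124; k=3: 3780+0+3·30·34=6840 → min 6840 | A_3..A_5: k=3: 0+37740+42·30·37=84360; k=4: 42840+0+42·34·37=95676 → min 84360.
Length 4: A_1..A_4: k=1: 0+6840+32·3·34=10104; k=2: 4032+42840+32·42·34=92568; k=3: 6660+0+32·30·34=39300 → min 10104 | A_2..A_5: k=2: 0+84360+3·42·37=89022; k=3: 3780+37740+3·30·37=44850; k=4: 6840+0+3·34·37=10614 → min 10614.
Top-level splits: k=1: (A_1..A_1)·(A_2..A_5) → 0+10614+32·3·37 = 14166; k=2: (A_1..A_2)·(A_3..A_5) → 4032+84360+32·42·37 = 138120; k=3: (A_1..A_3)·(A_4..A_5) → 6660+37740+32·30·37 = 79920; k=4: (A_1..A_4)·(A_5..A_5) → 10104+0+32·34·37 = 50360.
Best split is after A_1, i.e. k = 1.

1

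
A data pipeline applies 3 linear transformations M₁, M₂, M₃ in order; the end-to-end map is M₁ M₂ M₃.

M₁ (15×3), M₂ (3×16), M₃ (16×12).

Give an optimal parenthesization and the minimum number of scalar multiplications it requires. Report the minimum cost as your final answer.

(M₁ (M₂ M₃)): cost 1116.
((M₁ M₂) M₃): cost 3600.
Optimal: (M₁ (M₂ M₃)) with cost 1116.

1116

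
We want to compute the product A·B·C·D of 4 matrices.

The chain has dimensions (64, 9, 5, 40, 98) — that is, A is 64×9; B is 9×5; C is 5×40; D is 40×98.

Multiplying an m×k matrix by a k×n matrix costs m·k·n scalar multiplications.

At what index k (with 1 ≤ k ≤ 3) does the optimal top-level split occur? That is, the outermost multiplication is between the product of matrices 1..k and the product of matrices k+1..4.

Adjacent pairs: AB = 64·9·5 = 2880; BC = 9·5·40 = 1800; CD = 5·40·98 = 19600.
Length 3: A..C: k=1: 0+1800+64·9·40=24840; k=2: 2880+0+64·5·40=15680 → min 15680 | B..D: k=2: 0+19600+9·5·98=24010; k=3: 1800+0+9·40·98=37080 → min 24010.
Top-level splits: k=1: (A..A)·(B..D) → 0+24010+64·9·98 = 80458; k=2: (A..B)·(C..D) → 2880+19600+64·5·98 = 53840; k=3: (A..C)·(D..D) → 15680+0+64·40·98 = 266560.
Best split is after B, i.e. k = 2.

2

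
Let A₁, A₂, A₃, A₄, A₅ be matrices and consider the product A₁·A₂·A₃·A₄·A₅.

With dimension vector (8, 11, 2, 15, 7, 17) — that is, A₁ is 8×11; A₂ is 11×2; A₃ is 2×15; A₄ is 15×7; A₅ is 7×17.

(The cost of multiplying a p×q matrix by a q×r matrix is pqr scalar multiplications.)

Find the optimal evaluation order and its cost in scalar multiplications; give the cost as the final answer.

896

Adjacent pairs: A₁A₂ = 8·11·2 = 176; A₂A₃ = 11·2·15 = 330; A₃A₄ = 2·15·7 = 210; A₄A₅ = 15·7·17 = 1785.
Length 3: A₁..A₃: k=1: 0+330+8·11·15=1650; k=2: 176+0+8·2·15=416 → min 416 | A₂..A₄: k=2: 0+210+11·2·7=364; k=3: 330+0+11·15·7=1485 → min 364 | A₃..A₅: k=3: 0+1785+2·15·17=2295; k=4: 210+0+2·7·17=448 → min 448.
Length 4: A₁..A₄: k=1: 0+364+8·11·7=980; k=2: 176+210+8·2·7=498; k=3: 416+0+8·15·7=1256 → min 498 | A₂..A₅: k=2: 0+448+11·2·17=822; k=3: 330+1785+11·15·17=4920; k=4: 364+0+11·7·17=1673 → min 822.
Length 5: A₁..A₅: k=1: 0+822+8·11·17=2318; k=2: 176+448+8·2·17=896; k=3: 416+1785+8·15·17=4241; k=4: 498+0+8·7·17=1450 → min 896.
Optimal parenthesization: ((A₁·A₂)·((A₃·A₄)·A₅)) with cost 896.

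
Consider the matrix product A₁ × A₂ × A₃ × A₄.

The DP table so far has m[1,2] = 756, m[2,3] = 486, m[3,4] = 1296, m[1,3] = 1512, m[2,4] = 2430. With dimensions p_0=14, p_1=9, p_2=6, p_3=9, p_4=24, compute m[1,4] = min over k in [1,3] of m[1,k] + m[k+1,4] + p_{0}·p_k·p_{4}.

4068

m[1,4] = min over k∈[1,3] of m[1,k]+m[k+1,4]+p_{0}·p_k·p_{4}.
k=1: 0 + 2430 + 14·9·24 = 5454; k=2: 756 + 1296 + 14·6·24 = 4068; k=3: 1512 + 0 + 14·9·24 = 4536.
Minimum: 4068 at k=2.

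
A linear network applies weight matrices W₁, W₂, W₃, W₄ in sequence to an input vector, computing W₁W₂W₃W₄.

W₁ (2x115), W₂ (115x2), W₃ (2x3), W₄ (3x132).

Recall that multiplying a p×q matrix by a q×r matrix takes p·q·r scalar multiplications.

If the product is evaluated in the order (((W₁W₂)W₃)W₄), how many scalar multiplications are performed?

(W₁W₂): 2×115 by 115×2 → 2×2, cost 2·115·2 = 460
((W₁W₂)W₃): 2×2 by 2×3 → 2×3, cost 2·2·3 = 12; cumulative 472
(((W₁W₂)W₃)W₄): 2×3 by 3×132 → 2×132, cost 2·3·132 = 792; cumulative 1264
Total: 1264 scalar multiplications.

1264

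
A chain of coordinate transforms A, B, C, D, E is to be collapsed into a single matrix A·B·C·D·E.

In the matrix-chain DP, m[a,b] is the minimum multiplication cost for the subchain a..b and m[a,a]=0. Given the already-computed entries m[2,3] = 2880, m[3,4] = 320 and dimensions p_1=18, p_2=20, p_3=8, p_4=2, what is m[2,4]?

m[2,4] = min over k∈[2,3] of m[2,k]+m[k+1,4]+p_{1}·p_k·p_{4}.
k=2: 0 + 320 + 18·20·2 = 1040; k=3: 2880 + 0 + 18·8·2 = 3168.
Minimum: 1040 at k=2.

1040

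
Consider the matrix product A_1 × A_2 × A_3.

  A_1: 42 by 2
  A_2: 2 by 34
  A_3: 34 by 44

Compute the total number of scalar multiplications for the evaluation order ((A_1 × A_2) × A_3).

(A_1 × A_2): 42×2 by 2×34 → 42×34, cost 42·2·34 = 2856
((A_1 × A_2) × A_3): 42×34 by 34×44 → 42×44, cost 42·34·44 = 62832; cumulative 65688
Total: 65688 scalar multiplications.

65688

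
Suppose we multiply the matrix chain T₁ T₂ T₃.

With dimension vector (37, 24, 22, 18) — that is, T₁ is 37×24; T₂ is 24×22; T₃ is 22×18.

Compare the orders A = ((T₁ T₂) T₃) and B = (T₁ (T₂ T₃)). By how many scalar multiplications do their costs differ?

8700

Order A = ((T₁ T₂) T₃): (T₁ T₂): 37×24 by 24×22 → 37×22, cost 37·24·22 = 19536; ((T₁ T₂) T₃): 37×22 by 22×18 → 37×18, cost 37·22·18 = 14652; cumulative 34188. Total 34188.
Order B = (T₁ (T₂ T₃)): (T₂ T₃): 24×22 by 22×18 → 24×18, cost 24·22·18 = 9504; (T₁ (T₂ T₃)): 37×24 by 24×18 → 37×18, cost 37·24·18 = 15984; cumulative 25488. Total 25488.
Difference: |34188 − 25488| = 8700.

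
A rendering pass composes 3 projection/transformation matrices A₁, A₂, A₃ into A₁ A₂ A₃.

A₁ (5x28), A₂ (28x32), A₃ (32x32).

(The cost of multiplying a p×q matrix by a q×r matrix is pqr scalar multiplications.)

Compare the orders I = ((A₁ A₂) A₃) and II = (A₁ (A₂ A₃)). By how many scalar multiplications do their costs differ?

Order I = ((A₁ A₂) A₃): (A₁ A₂): 5×28 by 28×32 → 5×32, cost 5·28·32 = 4480; ((A₁ A₂) A₃): 5×32 by 32×32 → 5×32, cost 5·32·32 = 5120; cumulative 9600. Total 9600.
Order II = (A₁ (A₂ A₃)): (A₂ A₃): 28×32 by 32×32 → 28×32, cost 28·32·32 = 28672; (A₁ (A₂ A₃)): 5×28 by 28×32 → 5×32, cost 5·28·32 = 4480; cumulative 33152. Total 33152.
Difference: |9600 − 33152| = 23552.

23552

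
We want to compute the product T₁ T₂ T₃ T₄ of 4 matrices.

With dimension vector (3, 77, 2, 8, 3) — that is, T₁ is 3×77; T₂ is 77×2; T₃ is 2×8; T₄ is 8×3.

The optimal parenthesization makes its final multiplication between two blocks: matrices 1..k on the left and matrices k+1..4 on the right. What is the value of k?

2

Adjacent pairs: T₁T₂ = 3·77·2 = 462; T₂T₃ = 77·2·8 = 1232; T₃T₄ = 2·8·3 = 48.
Length 3: T₁..T₃: k=1: 0+1232+3·77·8=3080; k=2: 462+0+3·2·8=510 → min 510 | T₂..T₄: k=2: 0+48+77·2·3=510; k=3: 1232+0+77·8·3=3080 → min 510.
Top-level splits: k=1: (T₁..T₁)·(T₂..T₄) → 0+510+3·77·3 = 1203; k=2: (T₁..T₂)·(T₃..T₄) → 462+48+3·2·3 = 528; k=3: (T₁..T₃)·(T₄..T₄) → 510+0+3·8·3 = 582.
Best split is after T₂, i.e. k = 2.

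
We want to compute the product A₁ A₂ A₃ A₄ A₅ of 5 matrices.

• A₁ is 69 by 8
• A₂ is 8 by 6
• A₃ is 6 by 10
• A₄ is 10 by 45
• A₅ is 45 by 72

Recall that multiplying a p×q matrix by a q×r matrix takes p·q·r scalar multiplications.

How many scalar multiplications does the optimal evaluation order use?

55260

Adjacent pairs: A₁A₂ = 69·8·6 = 3312; A₂A₃ = 8·6·10 = 480; A₃A₄ = 6·10·45 = 2700; A₄A₅ = 10·45·72 = 32400.
Length 3: A₁..A₃: k=1: 0+480+69·8·10=6000; k=2: 3312+0+69·6·10=7452 → min 6000 | A₂..A₄: k=2: 0+2700+8·6·45=4860; k=3: 480+0+8·10·45=4080 → min 4080 | A₃..A₅: k=3: 0+32400+6·10·72=36720; k=4: 2700+0+6·45·72=22140 → min 22140.
Length 4: A₁..A₄: k=1: 0+4080+69·8·45=28920; k=2: 3312+2700+69·6·45=24642; k=3: 6000+0+69·10·45=37050 → min 24642 | A₂..A₅: k=2: 0+22140+8·6·72=25596; k=3: 480+32400+8·10·72=38640; k=4: 4080+0+8·45·72=30000 → min 25596.
Length 5: A₁..A₅: k=1: 0+25596+69·8·72=65340; k=2: 3312+22140+69·6·72=55260; k=3: 6000+32400+69·10·72=88080; k=4: 24642+0+69·45·72=248202 → min 55260.
Optimal order: ((A₁ A₂) ((A₃ A₄) A₅)) with cost 55260.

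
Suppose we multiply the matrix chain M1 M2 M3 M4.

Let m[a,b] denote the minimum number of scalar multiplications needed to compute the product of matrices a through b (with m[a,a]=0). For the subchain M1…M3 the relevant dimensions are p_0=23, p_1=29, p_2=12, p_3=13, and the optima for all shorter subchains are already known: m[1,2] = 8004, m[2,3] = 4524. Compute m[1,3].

11592

m[1,3] = min over k∈[1,2] of m[1,k]+m[k+1,3]+p_{0}·p_k·p_{3}.
k=1: 0 + 4524 + 23·29·13 = 13195; k=2: 8004 + 0 + 23·12·13 = 11592.
Minimum: 11592 at k=2.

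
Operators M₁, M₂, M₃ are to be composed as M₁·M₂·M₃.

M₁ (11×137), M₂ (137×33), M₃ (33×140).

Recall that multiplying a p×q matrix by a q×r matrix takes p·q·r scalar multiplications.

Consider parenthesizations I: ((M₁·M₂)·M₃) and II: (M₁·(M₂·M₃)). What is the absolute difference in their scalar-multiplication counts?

Order I = ((M₁·M₂)·M₃): (M₁·M₂): 11×137 by 137×33 → 11×33, cost 11·137·33 = 49731; ((M₁·M₂)·M₃): 11×33 by 33×140 → 11×140, cost 11·33·140 = 50820; cumulative 100551. Total 100551.
Order II = (M₁·(M₂·M₃)): (M₂·M₃): 137×33 by 33×140 → 137×140, cost 137·33·140 = 632940; (M₁·(M₂·M₃)): 11×137 by 137×140 → 11×140, cost 11·137·140 = 210980; cumulative 843920. Total 843920.
Difference: |100551 − 843920| = 743369.

743369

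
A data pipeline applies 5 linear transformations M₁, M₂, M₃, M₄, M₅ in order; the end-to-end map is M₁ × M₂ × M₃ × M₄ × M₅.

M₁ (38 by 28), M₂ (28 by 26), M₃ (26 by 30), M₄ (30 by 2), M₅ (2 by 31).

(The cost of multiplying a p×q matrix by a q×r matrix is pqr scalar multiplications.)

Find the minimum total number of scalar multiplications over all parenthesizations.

Adjacent pairs: M₁M₂ = 38·28·26 = 27664; M₂M₃ = 28·26·30 = 21840; M₃M₄ = 26·30·2 = 1560; M₄M₅ = 30·2·31 = 1860.
Length 3: M₁..M₃: k=1: 0+21840+38·28·30=53760; k=2: 27664+0+38·26·30=57304 → min 53760 | M₂..M₄: k=2: 0+1560+28·26·2=3016; k=3: 21840+0+28·30·2=23520 → min 3016 | M₃..M₅: k=3: 0+1860+26·30·31=26040; k=4: 1560+0+26·2·31=3172 → min 3172.
Length 4: M₁..M₄: k=1: 0+3016+38·28·2=5144; k=2: 27664+1560+38·26·2=31200; k=3: 53760+0+38·30·2=56040 → min 5144 | M₂..M₅: k=2: 0+3172+28·26·31=25740; k=3: 21840+1860+28·30·31=49740; k=4: 3016+0+28·2·31=4752 → min 4752.
Length 5: M₁..M₅: k=1: 0+4752+38·28·31=37736; k=2: 27664+3172+38·26·31=61464; k=3: 53760+1860+38·30·31=90960; k=4: 5144+0+38·2·31=7500 → min 7500.
Optimal order: ((M₁ × (M₂ × (M₃ × M₄))) × M₅) with cost 7500.

7500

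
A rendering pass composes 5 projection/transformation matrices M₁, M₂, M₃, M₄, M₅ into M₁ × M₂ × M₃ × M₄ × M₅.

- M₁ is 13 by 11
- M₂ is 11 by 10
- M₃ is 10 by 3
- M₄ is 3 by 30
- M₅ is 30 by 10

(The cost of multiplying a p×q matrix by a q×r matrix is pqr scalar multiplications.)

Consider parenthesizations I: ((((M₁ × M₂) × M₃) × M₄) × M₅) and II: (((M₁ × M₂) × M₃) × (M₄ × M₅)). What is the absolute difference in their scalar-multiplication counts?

3780

Order I = ((((M₁ × M₂) × M₃) × M₄) × M₅): (M₁ × M₂): 13×11 by 11×10 → 13×10, cost 13·11·10 = 1430; ((M₁ × M₂) × M₃): 13×10 by 10×3 → 13×3, cost 13·10·3 = 390; cumulative 1820; (((M₁ × M₂) × M₃) × M₄): 13×3 by 3×30 → 13×30, cost 13·3·30 = 1170; cumulative 2990; ((((M₁ × M₂) × M₃) × M₄) × M₅): 13×30 by 30×10 → 13×10, cost 13·30·10 = 3900; cumulative 6890. Total 6890.
Order II = (((M₁ × M₂) × M₃) × (M₄ × M₅)): (M₁ × M₂): 13×11 by 11×10 → 13×10, cost 13·11·10 = 1430; ((M₁ × M₂) × M₃): 13×10 by 10×3 → 13×3, cost 13·10·3 = 390; cumulative 1820; (M₄ × M₅): 3×30 by 30×10 → 3×10, cost 3·30·10 = 900; (((M₁ × M₂) × M₃) × (M₄ × M₅)): 13×3 by 3×10 → 13×10, cost 13·3·10 = 390; cumulative 3110. Total 3110.
Difference: |6890 − 3110| = 3780.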